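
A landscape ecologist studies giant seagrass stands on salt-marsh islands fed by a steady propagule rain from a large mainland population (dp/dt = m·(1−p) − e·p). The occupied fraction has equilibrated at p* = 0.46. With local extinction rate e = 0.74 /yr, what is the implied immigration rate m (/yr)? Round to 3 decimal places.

0.630

At equilibrium m(1−p*) = e·p*, so m = e·p*/(1−p*).
m = 0.74 × 0.46 / 0.5400 = 0.3404/0.5400 = 0.6304.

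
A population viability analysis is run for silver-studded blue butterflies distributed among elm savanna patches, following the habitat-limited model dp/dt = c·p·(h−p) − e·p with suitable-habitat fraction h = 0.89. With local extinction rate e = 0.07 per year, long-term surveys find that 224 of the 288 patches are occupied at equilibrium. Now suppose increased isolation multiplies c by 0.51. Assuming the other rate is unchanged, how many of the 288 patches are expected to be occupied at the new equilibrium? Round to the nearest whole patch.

193

Observed p* = 224/288 = 0.77778.
Balance c(h−p*) = e gives c = e/(0.89 − 0.77778) = 0.07/0.11222 = 0.62377.
New p* = 0.89 − e/c = 0.89 − 0.07000/0.31812 = 0.66996.
Expected occupied = 288 × 0.66996 = 192.95 ≈ 193.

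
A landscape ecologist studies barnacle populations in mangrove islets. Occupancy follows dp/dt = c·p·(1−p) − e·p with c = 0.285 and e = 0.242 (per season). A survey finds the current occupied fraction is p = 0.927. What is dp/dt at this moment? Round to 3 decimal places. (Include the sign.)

Colonization term: c·p·(1−p) = 0.285×0.927×0.0730 = 0.01929.
Extinction term: e·p = 0.22433.
dp/dt = 0.01929 − 0.22433 = -0.20505.

-0.205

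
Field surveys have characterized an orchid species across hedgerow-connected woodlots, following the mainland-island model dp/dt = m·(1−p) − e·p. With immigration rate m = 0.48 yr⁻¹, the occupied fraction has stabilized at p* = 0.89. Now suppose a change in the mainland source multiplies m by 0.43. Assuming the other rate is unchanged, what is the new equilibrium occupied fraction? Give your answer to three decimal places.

Balance m(1−p*) = e·p* gives e = m(1−p*)/p* = 0.48×0.11000/0.89000 = 0.05933.
New p* = m/(m+e) = 0.20640/(0.20640+0.05933) = 0.77673.

0.777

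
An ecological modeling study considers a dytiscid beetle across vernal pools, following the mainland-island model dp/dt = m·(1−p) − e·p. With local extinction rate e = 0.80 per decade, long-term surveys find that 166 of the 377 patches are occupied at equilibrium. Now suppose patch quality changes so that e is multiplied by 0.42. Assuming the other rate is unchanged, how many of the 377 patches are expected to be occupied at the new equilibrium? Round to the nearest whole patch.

Observed p* = 166/377 = 0.44032.
Balance m(1−p*) = e·p* gives m = e·p*/(1−p*) = 0.80×0.44032/0.55968 = 0.62939.
New p* = m/(m+e) = 0.62939/(0.62939+0.33600) = 0.65195.
Expected occupied = 377 × 0.65195 = 245.79 ≈ 246.

246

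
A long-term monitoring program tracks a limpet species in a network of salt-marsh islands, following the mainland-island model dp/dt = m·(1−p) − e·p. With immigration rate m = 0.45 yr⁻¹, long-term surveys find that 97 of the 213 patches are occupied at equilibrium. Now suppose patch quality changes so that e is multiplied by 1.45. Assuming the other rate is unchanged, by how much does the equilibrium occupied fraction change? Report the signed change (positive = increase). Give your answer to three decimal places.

Observed p* = 97/213 = 0.45540.
Balance m(1−p*) = e·p* gives e = m(1−p*)/p* = 0.45×0.54460/0.45540 = 0.53814.
New p* = m/(m+e) = 0.45000/(0.45000+0.78030) = 0.36576.
Δp* = 0.36576 − 0.45540 = -0.08964.

-0.090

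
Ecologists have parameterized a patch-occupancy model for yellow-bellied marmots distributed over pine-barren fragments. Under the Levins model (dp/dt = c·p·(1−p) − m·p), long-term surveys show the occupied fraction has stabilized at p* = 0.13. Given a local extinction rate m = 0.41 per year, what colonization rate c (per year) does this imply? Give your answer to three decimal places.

0.471

At equilibrium c(1−p*) = m, so c = m/(1−p*).
c = 0.41/(1 − 0.13) = 0.41/0.8700 = 0.4713.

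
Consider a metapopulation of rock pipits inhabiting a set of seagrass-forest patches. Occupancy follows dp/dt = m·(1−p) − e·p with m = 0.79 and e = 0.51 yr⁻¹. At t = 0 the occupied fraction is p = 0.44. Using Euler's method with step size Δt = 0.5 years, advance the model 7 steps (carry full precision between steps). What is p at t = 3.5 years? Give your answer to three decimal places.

Update rule: p ← p + [m·(1−p) − e·p]·Δt with Δt = 0.5.
p: 0.44000 → 0.54900  (Δp = +0.10900)
p: 0.54900 → 0.58715  (Δp = +0.03815)
p: 0.58715 → 0.60050  (Δp = +0.01335)
p: 0.60050 → 0.60518  (Δp = +0.00467)
p: 0.60518 → 0.60681  (Δp = +0.00164)
p: 0.60681 → 0.60738  (Δp = +0.00057)
p: 0.60738 → 0.60758  (Δp = +0.00020)

0.608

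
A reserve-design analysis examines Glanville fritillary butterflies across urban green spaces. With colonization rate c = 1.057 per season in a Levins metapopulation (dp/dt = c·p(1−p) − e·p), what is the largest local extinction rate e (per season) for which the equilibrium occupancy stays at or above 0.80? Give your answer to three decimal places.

0.211

1 − e/c ≥ 0.80 ⇒ e ≤ c(1 − 0.80) = 1.057 × 0.2000.
e_max = 0.2114.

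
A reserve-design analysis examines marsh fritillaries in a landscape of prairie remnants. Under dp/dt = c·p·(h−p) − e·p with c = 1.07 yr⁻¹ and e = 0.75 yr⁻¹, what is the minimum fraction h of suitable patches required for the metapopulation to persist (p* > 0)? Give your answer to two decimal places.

0.70

p* = h − e/c is positive only when h > e/c.
h_min = e/c = 0.75/1.07 = 0.7009.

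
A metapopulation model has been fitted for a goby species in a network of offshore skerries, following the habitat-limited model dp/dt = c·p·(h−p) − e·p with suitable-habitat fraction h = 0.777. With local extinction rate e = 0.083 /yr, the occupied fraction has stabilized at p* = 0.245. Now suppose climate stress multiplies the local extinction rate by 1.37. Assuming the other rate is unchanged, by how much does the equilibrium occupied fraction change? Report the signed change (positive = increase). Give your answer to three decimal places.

Balance c(h−p*) = e gives c = e/(0.777 − 0.24500) = 0.083/0.53200 = 0.15602.
New p* = 0.777 − e/c = 0.777 − 0.11371/0.15602 = 0.04818.
Δp* = 0.04818 − 0.24500 = -0.19682.

-0.197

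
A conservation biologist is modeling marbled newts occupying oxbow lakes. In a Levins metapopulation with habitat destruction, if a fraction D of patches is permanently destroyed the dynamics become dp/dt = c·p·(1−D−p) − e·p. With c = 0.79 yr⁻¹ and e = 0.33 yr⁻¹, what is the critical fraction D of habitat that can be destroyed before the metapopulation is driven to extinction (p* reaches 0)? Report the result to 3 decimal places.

0.582

The nontrivial equilibrium is p* = (1−D) − e/c; extinction occurs when this hits zero.
So D_crit = 1 − e/c = 1 − 0.33/0.79 = 1 − 0.4177 = 0.5823.
Note this equals the original equilibrium occupancy — the Levins extinction-debt result.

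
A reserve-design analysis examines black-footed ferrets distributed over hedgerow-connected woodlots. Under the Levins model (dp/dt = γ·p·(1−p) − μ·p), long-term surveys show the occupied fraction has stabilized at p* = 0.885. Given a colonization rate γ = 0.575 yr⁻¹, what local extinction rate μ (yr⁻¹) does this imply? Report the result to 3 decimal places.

At equilibrium γ(1−p*) = μ.
μ = 0.575 × (1 − 0.885) = 0.575 × 0.1150 = 0.0661.

0.066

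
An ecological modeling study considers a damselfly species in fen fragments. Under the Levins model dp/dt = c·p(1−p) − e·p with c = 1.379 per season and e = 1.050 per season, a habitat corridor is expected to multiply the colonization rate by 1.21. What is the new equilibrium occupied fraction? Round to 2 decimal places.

0.37

Before: p* = 1 − 1.050/1.379 = 0.2386.
After the change, c = 1.66859, e = 1.05, so p* = 1 − 1.05/1.66859 = 0.3707.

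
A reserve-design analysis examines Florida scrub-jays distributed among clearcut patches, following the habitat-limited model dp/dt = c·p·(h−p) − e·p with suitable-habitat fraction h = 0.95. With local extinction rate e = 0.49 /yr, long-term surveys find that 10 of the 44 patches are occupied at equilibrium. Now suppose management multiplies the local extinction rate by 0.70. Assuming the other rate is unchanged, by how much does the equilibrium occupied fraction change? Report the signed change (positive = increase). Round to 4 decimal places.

Observed p* = 10/44 = 0.22727.
Balance c(h−p*) = e gives c = e/(0.95 − 0.22727) = 0.49/0.72273 = 0.67798.
New p* = 0.95 − e/c = 0.95 − 0.34300/0.67798 = 0.44409.
Δp* = 0.44409 − 0.22727 = +0.21682.

0.2168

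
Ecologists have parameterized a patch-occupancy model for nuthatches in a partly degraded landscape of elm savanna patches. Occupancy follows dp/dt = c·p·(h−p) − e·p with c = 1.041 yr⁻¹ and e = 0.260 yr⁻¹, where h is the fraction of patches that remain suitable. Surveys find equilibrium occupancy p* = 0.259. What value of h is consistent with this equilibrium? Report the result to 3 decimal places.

At equilibrium c(h−p*) = e, so h = p* + e/c.
h = 0.259 + 0.260/1.041 = 0.259 + 0.2498 = 0.5088.

0.509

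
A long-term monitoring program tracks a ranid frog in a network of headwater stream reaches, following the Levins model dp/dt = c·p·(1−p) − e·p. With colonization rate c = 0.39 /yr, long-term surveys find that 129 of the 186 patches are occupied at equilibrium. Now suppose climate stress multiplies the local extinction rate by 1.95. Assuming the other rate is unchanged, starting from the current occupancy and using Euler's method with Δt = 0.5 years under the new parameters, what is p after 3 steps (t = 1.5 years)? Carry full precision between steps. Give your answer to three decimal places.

0.595

Observed p* = 129/186 = 0.69355.
Balance c(1−p*) = e gives e = 0.39×(1 − 0.69355) = 0.11952.
Starting from p₀ = 0.69355; update p ← p + (dp/dt)·Δt with the new parameters.
p: 0.69355 → 0.65418  (Δp = -0.03937)
p: 0.65418 → 0.62206  (Δp = -0.03212)
p: 0.62206 → 0.59542  (Δp = -0.02664)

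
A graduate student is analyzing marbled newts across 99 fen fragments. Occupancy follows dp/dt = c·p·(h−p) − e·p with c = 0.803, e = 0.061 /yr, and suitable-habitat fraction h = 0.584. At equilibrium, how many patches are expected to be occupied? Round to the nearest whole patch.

50

p* = h − e/c = 0.584 − 0.0760 = 0.5080.
Expected occupied patches = N × p* = 99 × 0.5080 = 50.30 ≈ 50.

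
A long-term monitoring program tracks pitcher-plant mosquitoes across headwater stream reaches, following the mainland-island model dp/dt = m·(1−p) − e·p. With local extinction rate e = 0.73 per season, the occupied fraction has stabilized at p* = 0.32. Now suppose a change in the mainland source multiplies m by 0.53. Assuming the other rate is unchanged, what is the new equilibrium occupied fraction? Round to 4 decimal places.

Balance m(1−p*) = e·p* gives m = e·p*/(1−p*) = 0.73×0.32000/0.68000 = 0.34353.
New p* = m/(m+e) = 0.18207/(0.18207+0.73000) = 0.19962.

0.1996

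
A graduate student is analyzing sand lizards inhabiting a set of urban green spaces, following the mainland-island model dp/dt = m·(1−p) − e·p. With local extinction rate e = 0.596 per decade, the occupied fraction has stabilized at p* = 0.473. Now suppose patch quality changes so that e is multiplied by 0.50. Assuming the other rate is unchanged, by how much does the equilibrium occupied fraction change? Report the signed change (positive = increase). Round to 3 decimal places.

Balance m(1−p*) = e·p* gives m = e·p*/(1−p*) = 0.596×0.47300/0.52700 = 0.53493.
New p* = m/(m+e) = 0.53493/(0.53493+0.29800) = 0.64223.
Δp* = 0.64223 − 0.47300 = +0.16923.

0.169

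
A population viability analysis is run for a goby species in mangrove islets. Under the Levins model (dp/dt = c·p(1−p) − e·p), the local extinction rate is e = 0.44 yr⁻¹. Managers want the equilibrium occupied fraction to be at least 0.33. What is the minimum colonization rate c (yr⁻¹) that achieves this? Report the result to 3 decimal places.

0.657

p* = 1 − e/c ≥ 0.33 requires e/c ≤ 0.6700, i.e. c ≥ e/0.6700.
c_min = 0.44/0.6700 = 0.6567.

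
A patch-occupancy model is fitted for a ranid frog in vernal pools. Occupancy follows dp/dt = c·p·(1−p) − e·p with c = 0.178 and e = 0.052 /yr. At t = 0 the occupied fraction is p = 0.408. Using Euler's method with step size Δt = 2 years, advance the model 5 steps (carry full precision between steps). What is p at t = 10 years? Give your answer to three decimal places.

0.593

Update rule: p ← p + [c·p·(1−p) − e·p]·Δt with Δt = 2.
t = 2: p = 0.40800 + (+0.04355) = 0.45155
t = 4: p = 0.45155 + (+0.04120) = 0.49276
t = 6: p = 0.49276 + (+0.03773) = 0.53049
t = 8: p = 0.53049 + (+0.03350) = 0.56399
t = 10: p = 0.56399 + (+0.02889) = 0.59288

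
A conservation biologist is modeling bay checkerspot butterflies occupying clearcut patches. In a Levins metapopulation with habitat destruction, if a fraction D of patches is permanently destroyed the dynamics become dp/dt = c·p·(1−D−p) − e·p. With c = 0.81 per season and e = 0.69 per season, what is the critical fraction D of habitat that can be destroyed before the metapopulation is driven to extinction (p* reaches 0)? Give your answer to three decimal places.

The nontrivial equilibrium is p* = (1−D) − e/c; extinction occurs when this hits zero.
So D_crit = 1 − e/c = 1 − 0.69/0.81 = 1 − 0.8519 = 0.1481.
Note this equals the original equilibrium occupancy — the Levins extinction-debt result.

0.148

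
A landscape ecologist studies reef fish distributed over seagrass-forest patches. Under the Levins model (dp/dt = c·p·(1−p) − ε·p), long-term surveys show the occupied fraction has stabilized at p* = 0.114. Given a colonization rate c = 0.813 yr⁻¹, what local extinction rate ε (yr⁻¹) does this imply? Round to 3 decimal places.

0.720

At equilibrium c(1−p*) = ε.
ε = 0.813 × (1 − 0.114) = 0.813 × 0.8860 = 0.7203.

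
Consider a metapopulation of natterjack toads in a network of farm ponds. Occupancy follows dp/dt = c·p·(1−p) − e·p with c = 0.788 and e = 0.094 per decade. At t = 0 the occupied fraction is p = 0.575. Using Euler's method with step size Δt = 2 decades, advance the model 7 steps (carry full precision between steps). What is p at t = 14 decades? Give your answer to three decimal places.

Update rule: p ← p + [c·p·(1−p) − e·p]·Δt with Δt = 2.
step 1: Δp = +0.27704, p = 0.85204
step 2: Δp = +0.03851, p = 0.89054
step 3: Δp = -0.01380, p = 0.87674
step 4: Δp = +0.00548, p = 0.88222
step 5: Δp = -0.00211, p = 0.88012
step 6: Δp = +0.00082, p = 0.88094
step 7: Δp = -0.00032, p = 0.88062

0.881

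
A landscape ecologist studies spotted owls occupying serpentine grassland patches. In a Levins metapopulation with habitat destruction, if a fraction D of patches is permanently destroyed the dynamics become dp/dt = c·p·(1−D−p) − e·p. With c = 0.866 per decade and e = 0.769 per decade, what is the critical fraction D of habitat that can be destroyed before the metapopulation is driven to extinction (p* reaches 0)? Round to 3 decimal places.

0.112

The nontrivial equilibrium is p* = (1−D) − e/c; extinction occurs when this hits zero.
So D_crit = 1 − e/c = 1 − 0.769/0.866 = 1 − 0.8880 = 0.1120.
Note this equals the original equilibrium occupancy — the Levins extinction-debt result.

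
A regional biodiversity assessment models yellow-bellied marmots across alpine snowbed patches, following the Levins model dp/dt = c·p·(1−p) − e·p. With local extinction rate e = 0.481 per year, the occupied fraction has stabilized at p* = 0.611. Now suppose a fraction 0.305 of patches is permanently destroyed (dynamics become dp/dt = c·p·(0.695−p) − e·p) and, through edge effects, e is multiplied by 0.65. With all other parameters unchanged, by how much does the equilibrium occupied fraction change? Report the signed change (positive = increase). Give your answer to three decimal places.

-0.169

Balance c(1−p*) = e gives c = e/(1 − 0.61100) = 0.481/0.38900 = 1.23650.
New p* = 0.695 − e/c = 0.695 − 0.31265/1.23650 = 0.44215.
Δp* = 0.44215 − 0.61100 = -0.16885.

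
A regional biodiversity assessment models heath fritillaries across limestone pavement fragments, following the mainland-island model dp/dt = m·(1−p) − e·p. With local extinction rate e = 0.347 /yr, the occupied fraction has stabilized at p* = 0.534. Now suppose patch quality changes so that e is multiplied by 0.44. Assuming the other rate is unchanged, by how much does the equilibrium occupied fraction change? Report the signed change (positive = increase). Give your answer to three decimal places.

Balance m(1−p*) = e·p* gives m = e·p*/(1−p*) = 0.347×0.53400/0.46600 = 0.39764.
New p* = m/(m+e) = 0.39764/(0.39764+0.15268) = 0.72256.
Δp* = 0.72256 − 0.53400 = +0.18856.

0.189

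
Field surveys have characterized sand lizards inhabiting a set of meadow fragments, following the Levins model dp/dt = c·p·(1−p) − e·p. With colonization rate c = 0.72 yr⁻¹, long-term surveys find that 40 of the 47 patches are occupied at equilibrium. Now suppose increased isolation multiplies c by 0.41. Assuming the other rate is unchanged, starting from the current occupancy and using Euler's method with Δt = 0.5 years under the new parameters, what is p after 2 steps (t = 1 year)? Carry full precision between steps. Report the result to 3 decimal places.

Observed p* = 40/47 = 0.85106.
Balance c(1−p*) = e gives e = 0.72×(1 − 0.85106) = 0.10723.
Starting from p₀ = 0.85106; update p ← p + (dp/dt)·Δt with the new parameters.
p: 0.85106 → 0.82414  (Δp = -0.02692)
p: 0.82414 → 0.80135  (Δp = -0.02280)

0.801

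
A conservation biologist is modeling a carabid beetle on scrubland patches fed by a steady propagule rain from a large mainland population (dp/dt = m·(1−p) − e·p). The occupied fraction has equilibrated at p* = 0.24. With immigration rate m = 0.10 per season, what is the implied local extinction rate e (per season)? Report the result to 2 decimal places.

0.32

At equilibrium m(1−p*) = e·p*, so e = m(1−p*)/p*.
e = 0.10 × 0.7600 / 0.24 = 0.3167.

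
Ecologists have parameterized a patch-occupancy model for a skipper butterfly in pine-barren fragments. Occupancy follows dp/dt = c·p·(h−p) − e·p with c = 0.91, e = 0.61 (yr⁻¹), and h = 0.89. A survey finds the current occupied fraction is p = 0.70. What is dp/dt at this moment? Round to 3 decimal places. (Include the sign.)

-0.306

Colonization term: c·p·(h−p) = 0.91×0.70×0.1900 = 0.12103.
Extinction term: e·p = 0.42700.
dp/dt = 0.12103 − 0.42700 = -0.30597.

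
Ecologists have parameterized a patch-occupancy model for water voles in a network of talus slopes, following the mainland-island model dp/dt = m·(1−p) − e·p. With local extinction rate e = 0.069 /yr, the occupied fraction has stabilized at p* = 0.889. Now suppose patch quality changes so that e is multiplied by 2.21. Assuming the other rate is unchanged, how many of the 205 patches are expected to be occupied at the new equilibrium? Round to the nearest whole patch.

161

Balance m(1−p*) = e·p* gives m = e·p*/(1−p*) = 0.069×0.88900/0.11100 = 0.55262.
New p* = m/(m+e) = 0.55262/(0.55262+0.15249) = 0.78374.
Expected occupied = 205 × 0.78374 = 160.67 ≈ 161.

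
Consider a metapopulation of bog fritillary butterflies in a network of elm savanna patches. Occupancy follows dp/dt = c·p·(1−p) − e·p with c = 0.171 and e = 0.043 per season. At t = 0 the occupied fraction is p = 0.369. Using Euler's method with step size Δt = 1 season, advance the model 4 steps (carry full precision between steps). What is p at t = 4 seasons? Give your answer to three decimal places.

0.464

Update rule: p ← p + [c·p·(1−p) − e·p]·Δt with Δt = 1.
p: 0.36900 → 0.39295  (Δp = +0.02395)
p: 0.39295 → 0.41684  (Δp = +0.02389)
p: 0.41684 → 0.44049  (Δp = +0.02364)
p: 0.44049 → 0.46369  (Δp = +0.02320)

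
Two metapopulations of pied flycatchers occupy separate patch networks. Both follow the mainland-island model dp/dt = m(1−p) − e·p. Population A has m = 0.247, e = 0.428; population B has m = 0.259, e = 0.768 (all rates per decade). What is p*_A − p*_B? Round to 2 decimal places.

A: p*_A = m/(m+e) = 0.247/0.6750 = 0.3659.
B: p*_B = 0.259/1.0270 = 0.2522.
p*_A − p*_B = 0.3659 − 0.2522 = 0.1137.

0.11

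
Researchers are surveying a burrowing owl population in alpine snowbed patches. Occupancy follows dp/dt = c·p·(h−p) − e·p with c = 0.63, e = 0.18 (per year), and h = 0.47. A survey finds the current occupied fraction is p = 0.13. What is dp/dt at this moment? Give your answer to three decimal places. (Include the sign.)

Colonization term: c·p·(h−p) = 0.63×0.13×0.3400 = 0.02785.
Extinction term: e·p = 0.02340.
dp/dt = 0.02785 − 0.02340 = 0.00445.

0.004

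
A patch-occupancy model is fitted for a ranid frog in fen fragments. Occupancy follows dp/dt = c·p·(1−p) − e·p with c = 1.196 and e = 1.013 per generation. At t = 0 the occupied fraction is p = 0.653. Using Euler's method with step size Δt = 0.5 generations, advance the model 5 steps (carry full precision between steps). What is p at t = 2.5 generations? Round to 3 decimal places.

Update rule: p ← p + [c·p·(1−p) − e·p]·Δt with Δt = 0.5.
step 1: Δp = -0.19524, p = 0.45776
step 2: Δp = -0.08342, p = 0.37434
step 3: Δp = -0.04954, p = 0.32479
step 4: Δp = -0.03336, p = 0.29143
step 5: Δp = -0.02412, p = 0.26730

0.267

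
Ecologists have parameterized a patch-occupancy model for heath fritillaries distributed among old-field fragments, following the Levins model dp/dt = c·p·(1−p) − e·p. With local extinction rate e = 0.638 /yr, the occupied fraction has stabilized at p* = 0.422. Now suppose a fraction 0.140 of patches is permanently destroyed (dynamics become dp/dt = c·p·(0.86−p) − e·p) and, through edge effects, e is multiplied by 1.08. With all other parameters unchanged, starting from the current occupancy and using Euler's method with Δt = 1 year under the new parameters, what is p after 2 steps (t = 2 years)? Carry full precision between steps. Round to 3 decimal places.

Balance c(1−p*) = e gives c = e/(1 − 0.42200) = 0.638/0.57800 = 1.10381.
Starting from p₀ = 0.42200; update p ← p + (dp/dt)·Δt with the new parameters.
p: 0.42200 → 0.33525  (Δp = -0.08675)
p: 0.33525 → 0.29843  (Δp = -0.03682)

0.298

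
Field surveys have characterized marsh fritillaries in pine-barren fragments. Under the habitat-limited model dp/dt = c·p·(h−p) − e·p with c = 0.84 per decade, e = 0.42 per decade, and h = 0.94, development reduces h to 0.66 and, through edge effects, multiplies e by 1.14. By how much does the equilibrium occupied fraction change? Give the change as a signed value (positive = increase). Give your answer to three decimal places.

Before: p* = h − e/c = 0.94 − 0.42/0.84 = 0.94 − 0.5000 = 0.4400.
After: c = 0.84, e = 0.4788, h = 0.66; p* = 0.66 − 0.4788/0.84 = 0.0900.
Δp* = 0.0900 − 0.4400 = -0.3500.

-0.350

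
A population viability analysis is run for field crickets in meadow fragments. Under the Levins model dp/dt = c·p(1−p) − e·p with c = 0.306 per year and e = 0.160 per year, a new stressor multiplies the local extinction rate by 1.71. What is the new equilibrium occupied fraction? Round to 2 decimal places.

0.11

Before: p* = 1 − 0.160/0.306 = 0.4771.
After the change, c = 0.306, e = 0.2736, so p* = 1 − 0.2736/0.306 = 0.1059.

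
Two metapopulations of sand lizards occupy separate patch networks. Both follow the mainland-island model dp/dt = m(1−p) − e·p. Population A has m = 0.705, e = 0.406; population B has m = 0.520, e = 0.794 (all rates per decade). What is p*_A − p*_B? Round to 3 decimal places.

A: p*_A = m/(m+e) = 0.705/1.1110 = 0.6346.
B: p*_B = 0.520/1.3140 = 0.3957.
p*_A − p*_B = 0.6346 − 0.3957 = 0.2388.

0.239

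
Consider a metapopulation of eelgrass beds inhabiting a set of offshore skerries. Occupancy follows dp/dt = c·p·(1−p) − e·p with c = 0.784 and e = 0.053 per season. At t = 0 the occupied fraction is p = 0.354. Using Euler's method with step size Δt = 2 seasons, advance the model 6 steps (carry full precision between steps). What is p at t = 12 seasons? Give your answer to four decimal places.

Update rule: p ← p + [c·p·(1−p) − e·p]·Δt with Δt = 2.
p: 0.35400 → 0.67505  (Δp = +0.32105)
p: 0.67505 → 0.94745  (Δp = +0.27240)
p: 0.94745 → 0.92509  (Δp = -0.02236)
p: 0.92509 → 0.93569  (Δp = +0.01060)
p: 0.93569 → 0.93086  (Δp = -0.00483)
p: 0.93086 → 0.93310  (Δp = +0.00225)

0.9331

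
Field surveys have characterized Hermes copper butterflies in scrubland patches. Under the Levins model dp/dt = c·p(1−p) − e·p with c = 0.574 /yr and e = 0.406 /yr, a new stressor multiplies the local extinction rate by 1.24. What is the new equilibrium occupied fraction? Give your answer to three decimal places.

0.123

Before: p* = 1 − 0.406/0.574 = 0.2927.
After the change, c = 0.574, e = 0.50344, so p* = 1 − 0.50344/0.574 = 0.1229.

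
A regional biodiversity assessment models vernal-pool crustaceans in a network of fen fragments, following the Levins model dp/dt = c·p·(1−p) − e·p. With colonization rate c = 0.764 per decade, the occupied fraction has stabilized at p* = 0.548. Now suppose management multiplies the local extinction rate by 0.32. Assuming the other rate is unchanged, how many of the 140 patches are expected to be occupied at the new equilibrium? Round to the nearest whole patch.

Balance c(1−p*) = e gives e = 0.764×(1 − 0.54800) = 0.34533.
New p* = 1 − e/c = 1 − 0.11051/0.76400 = 0.85535.
Expected occupied = 140 × 0.85535 = 119.75 ≈ 120.

120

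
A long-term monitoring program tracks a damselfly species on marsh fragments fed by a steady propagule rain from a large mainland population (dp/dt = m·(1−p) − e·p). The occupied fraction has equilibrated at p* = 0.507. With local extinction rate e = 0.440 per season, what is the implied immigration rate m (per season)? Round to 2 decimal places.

0.45

At equilibrium m(1−p*) = e·p*, so m = e·p*/(1−p*).
m = 0.440 × 0.507 / 0.4930 = 0.2231/0.4930 = 0.4525.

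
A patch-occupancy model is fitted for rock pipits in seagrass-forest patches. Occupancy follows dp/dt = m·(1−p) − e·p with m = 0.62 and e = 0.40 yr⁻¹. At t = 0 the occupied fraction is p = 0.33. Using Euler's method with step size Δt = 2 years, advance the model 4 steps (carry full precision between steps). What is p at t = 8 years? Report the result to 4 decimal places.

Update rule: p ← p + [m·(1−p) − e·p]·Δt with Δt = 2.
t = 2: p = 0.33000 + (+0.56680) = 0.89680
t = 4: p = 0.89680 + (-0.58947) = 0.30733
t = 6: p = 0.30733 + (+0.61305) = 0.92038
t = 8: p = 0.92038 + (-0.63757) = 0.28281

0.2828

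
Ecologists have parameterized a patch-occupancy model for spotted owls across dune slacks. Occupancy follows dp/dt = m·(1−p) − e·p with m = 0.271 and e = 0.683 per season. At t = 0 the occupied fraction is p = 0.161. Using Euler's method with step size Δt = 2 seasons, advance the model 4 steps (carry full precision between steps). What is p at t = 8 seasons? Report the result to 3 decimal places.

Update rule: p ← p + [m·(1−p) − e·p]·Δt with Δt = 2.
p: 0.16100 → 0.39581  (Δp = +0.23481)
p: 0.39581 → 0.18260  (Δp = -0.21321)
p: 0.18260 → 0.37620  (Δp = +0.19359)
p: 0.37620 → 0.20041  (Δp = -0.17578)

0.200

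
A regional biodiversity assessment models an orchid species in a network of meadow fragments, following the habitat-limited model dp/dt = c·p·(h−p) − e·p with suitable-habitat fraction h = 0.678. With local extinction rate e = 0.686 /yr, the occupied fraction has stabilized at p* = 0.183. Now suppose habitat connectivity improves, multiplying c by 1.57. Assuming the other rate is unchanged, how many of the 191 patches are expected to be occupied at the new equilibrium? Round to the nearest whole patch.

Balance c(h−p*) = e gives c = e/(0.678 − 0.18300) = 0.686/0.49500 = 1.38586.
New p* = 0.678 − e/c = 0.678 − 0.68600/2.17580 = 0.36271.
Expected occupied = 191 × 0.36271 = 69.28 ≈ 69.

69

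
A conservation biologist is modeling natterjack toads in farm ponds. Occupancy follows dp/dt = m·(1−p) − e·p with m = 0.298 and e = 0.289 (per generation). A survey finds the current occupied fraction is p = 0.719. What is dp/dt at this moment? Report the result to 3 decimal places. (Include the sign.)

Colonization term: m·(1−p) = 0.298×0.2810 = 0.08374.
Extinction term: e·p = 0.20779.
dp/dt = 0.08374 − 0.20779 = -0.12405.

-0.124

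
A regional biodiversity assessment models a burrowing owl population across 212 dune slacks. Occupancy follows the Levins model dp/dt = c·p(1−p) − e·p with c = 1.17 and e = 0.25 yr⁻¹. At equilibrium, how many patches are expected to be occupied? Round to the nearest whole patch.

167

p* = 1 − e/c = 1 − 0.25/1.17 = 0.7863.
Expected occupied patches = N × p* = 212 × 0.7863 = 166.70 ≈ 167.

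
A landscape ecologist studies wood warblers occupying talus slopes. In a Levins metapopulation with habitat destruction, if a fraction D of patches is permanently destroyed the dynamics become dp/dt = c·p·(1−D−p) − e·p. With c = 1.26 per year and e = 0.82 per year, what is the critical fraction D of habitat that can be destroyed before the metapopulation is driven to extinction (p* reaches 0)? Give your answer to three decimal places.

The nontrivial equilibrium is p* = (1−D) − e/c; extinction occurs when this hits zero.
So D_crit = 1 − e/c = 1 − 0.82/1.26 = 1 − 0.6508 = 0.3492.
Note this equals the original equilibrium occupancy — the Levins extinction-debt result.

0.349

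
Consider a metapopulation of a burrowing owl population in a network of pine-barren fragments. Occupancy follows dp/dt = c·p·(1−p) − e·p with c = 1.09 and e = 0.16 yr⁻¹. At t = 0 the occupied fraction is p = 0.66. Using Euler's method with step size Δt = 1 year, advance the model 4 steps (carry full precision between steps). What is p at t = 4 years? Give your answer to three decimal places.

Update rule: p ← p + [c·p·(1−p) − e·p]·Δt with Δt = 1.
t = 1: p = 0.66000 + (+0.13900) = 0.79900
t = 2: p = 0.79900 + (+0.04722) = 0.84621
t = 3: p = 0.84621 + (+0.00646) = 0.85267
t = 4: p = 0.85267 + (+0.00050) = 0.85317

0.853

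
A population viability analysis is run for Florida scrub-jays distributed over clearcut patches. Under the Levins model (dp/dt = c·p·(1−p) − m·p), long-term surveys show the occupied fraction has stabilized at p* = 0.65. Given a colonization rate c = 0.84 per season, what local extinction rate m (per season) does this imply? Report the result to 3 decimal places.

0.294

At equilibrium c(1−p*) = m.
m = 0.84 × (1 − 0.65) = 0.84 × 0.3500 = 0.2940.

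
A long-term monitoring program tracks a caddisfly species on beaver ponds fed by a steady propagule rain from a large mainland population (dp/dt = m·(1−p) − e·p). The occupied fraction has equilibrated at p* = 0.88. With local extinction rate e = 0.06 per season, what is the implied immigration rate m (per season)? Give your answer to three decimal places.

At equilibrium m(1−p*) = e·p*, so m = e·p*/(1−p*).
m = 0.06 × 0.88 / 0.1200 = 0.0528/0.1200 = 0.4400.

0.440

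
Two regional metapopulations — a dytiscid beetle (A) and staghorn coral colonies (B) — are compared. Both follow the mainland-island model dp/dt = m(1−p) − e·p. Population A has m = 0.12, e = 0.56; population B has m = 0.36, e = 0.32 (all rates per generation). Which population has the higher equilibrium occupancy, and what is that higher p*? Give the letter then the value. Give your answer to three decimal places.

A: p*_A = m/(m+e) = 0.12/0.6800 = 0.1765.
B: p*_B = 0.36/0.6800 = 0.5294.
B is higher at 0.5294.

B, 0.529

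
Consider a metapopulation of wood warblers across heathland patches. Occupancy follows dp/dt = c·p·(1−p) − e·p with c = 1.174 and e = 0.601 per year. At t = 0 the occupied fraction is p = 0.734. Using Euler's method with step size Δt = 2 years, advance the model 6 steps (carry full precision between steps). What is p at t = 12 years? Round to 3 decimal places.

Update rule: p ← p + [c·p·(1−p) − e·p]·Δt with Δt = 2.
  1  |  dp/dt·Δt = -0.423835  |  p_1 = 0.310165
  2  |  dp/dt·Δt = +0.129566  |  p_2 = 0.439731
  3  |  dp/dt·Δt = +0.049915  |  p_3 = 0.489646
  4  |  dp/dt·Δt = -0.001806  |  p_4 = 0.487840
  5  |  dp/dt·Δt = +0.000269  |  p_5 = 0.488109
  6  |  dp/dt·Δt = -0.000039  |  p_6 = 0.488070

0.488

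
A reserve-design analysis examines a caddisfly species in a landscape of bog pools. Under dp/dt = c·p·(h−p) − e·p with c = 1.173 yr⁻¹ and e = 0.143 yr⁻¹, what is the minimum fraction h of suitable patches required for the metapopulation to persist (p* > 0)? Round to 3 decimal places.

0.122

p* = h − e/c is positive only when h > e/c.
h_min = e/c = 0.143/1.173 = 0.1219.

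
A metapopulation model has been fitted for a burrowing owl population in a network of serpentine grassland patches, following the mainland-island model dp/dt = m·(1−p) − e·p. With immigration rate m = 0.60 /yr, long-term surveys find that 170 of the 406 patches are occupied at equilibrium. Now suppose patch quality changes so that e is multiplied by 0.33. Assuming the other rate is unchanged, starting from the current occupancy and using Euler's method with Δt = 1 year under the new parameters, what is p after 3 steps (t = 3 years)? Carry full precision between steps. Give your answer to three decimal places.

Observed p* = 170/406 = 0.41872.
Balance m(1−p*) = e·p* gives e = m(1−p*)/p* = 0.60×0.58128/0.41872 = 0.83294.
Starting from p₀ = 0.41872; update p ← p + (dp/dt)·Δt with the new parameters.
  1  |  dp/dt·Δt = +0.233675  |  p_1 = 0.652394
  2  |  dp/dt·Δt = +0.029240  |  p_2 = 0.681634
  3  |  dp/dt·Δt = +0.003659  |  p_3 = 0.685292

0.685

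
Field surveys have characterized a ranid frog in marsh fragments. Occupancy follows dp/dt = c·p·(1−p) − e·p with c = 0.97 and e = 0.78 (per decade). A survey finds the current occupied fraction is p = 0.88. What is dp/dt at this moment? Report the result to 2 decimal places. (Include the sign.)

Colonization term: c·p·(1−p) = 0.97×0.88×0.1200 = 0.10243.
Extinction term: e·p = 0.68640.
dp/dt = 0.10243 − 0.68640 = -0.58397.

-0.58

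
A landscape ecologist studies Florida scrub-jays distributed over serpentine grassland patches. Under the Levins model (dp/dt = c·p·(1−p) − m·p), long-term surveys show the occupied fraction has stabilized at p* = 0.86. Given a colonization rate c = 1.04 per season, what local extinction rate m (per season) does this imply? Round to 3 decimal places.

At equilibrium c(1−p*) = m.
m = 1.04 × (1 − 0.86) = 1.04 × 0.1400 = 0.1456.

0.146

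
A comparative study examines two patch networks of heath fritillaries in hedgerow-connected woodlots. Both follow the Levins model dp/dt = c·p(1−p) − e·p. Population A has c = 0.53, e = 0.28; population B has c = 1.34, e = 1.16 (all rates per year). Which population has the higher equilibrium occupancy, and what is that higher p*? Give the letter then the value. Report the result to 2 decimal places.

A: p*_A = 1 − 0.28/0.53 = 0.4717.
B: p*_B = 1 − 1.16/1.34 = 0.1343.
A is higher at 0.4717.

A, 0.47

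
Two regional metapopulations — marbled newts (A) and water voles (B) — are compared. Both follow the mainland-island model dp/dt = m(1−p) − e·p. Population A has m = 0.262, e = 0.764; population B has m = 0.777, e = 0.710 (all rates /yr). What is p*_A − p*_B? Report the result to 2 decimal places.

A: p*_A = m/(m+e) = 0.262/1.0260 = 0.2554.
B: p*_B = 0.777/1.4870 = 0.5225.
p*_A − p*_B = 0.2554 − 0.5225 = -0.2672.

-0.27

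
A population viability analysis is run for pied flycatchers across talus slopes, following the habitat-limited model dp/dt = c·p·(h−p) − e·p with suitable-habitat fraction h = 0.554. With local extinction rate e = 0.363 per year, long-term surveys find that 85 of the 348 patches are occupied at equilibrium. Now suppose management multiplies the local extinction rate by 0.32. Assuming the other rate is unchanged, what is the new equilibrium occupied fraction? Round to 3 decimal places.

0.455

Observed p* = 85/348 = 0.24425.
Balance c(h−p*) = e gives c = e/(0.554 − 0.24425) = 0.363/0.30975 = 1.17191.
New p* = 0.554 − e/c = 0.554 − 0.11616/1.17191 = 0.45488.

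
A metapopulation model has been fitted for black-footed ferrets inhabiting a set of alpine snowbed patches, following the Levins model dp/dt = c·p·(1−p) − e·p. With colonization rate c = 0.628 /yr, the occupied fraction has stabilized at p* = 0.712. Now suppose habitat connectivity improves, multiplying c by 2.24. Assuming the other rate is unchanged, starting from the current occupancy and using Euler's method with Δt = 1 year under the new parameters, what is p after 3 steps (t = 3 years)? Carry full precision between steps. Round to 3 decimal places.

0.871

Balance c(1−p*) = e gives e = 0.628×(1 − 0.71200) = 0.18086.
Starting from p₀ = 0.71200; update p ← p + (dp/dt)·Δt with the new parameters.
  1  |  dp/dt·Δt = +0.159681  |  p_1 = 0.871681
  2  |  dp/dt·Δt = -0.000310  |  p_2 = 0.871371
  3  |  dp/dt·Δt = +0.000070  |  p_3 = 0.871441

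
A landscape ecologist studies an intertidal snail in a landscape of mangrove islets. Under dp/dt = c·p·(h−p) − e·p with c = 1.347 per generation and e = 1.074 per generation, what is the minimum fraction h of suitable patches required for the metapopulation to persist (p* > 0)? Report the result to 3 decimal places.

p* = h − e/c is positive only when h > e/c.
h_min = e/c = 1.074/1.347 = 0.7973.

0.797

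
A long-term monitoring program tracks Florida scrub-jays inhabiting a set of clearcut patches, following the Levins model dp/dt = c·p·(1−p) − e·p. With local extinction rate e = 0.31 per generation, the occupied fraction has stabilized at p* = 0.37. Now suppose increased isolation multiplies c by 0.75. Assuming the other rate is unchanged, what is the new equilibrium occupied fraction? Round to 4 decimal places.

Balance c(1−p*) = e gives c = e/(1 − 0.37000) = 0.31/0.63000 = 0.49206.
New p* = 1 − e/c = 1 − 0.31000/0.36905 = 0.16001.

0.1600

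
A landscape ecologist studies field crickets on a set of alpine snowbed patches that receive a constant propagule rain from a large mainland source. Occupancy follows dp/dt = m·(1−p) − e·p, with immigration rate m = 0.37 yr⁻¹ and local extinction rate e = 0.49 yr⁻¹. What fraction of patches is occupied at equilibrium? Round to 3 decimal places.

At equilibrium the propagule rain into empty patches balances local extinction: m(1−p*) = e·p*.
p* = m/(m+e) = 0.37/(0.37+0.49) = 0.37/0.8600 = 0.4302.

0.430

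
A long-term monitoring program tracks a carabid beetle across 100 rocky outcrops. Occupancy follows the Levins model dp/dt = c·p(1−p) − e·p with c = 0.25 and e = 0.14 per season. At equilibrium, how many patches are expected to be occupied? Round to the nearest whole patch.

p* = 1 − e/c = 1 − 0.14/0.25 = 0.4400.
Expected occupied patches = N × p* = 100 × 0.4400 = 44.00 ≈ 44.

44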